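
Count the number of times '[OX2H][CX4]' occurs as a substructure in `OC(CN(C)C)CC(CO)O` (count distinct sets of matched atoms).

3

[OX2H][CX4] is the SMARTS for an aliphatic alcohol: a hydroxyl oxygen bound to an sp3 (X4) carbon.
The molecule carries 3 separate instances of a hydroxyl group (-OH) meeting every constraint; each maps to a distinct set of atoms, giving 3 matches.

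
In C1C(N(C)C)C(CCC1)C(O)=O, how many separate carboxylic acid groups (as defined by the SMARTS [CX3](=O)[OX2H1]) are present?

[CX3](=O)[OX2H1] is the SMARTS for a carboxylic acid: an sp2 carbon double-bonded to O and single-bonded to an -OH oxygen.
Exactly one fragment in the molecule meets all constraints, giving 1 match.

1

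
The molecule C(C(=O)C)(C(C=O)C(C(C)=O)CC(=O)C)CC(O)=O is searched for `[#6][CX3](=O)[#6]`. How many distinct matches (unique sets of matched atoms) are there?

3

[#6][CX3](=O)[#6] is the SMARTS for a ketone: a carbonyl carbon (no H) flanked by two carbons.
The molecule carries 3 separate instances of an acetyl/ketone group (-C(=O)CH3) meeting every constraint; each maps to a distinct set of atoms, giving 3 matches.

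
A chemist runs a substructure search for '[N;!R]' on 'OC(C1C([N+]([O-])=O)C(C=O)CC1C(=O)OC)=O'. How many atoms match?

1

Check the 17 heavy atoms by environment: 5× C (in 5-ring) → no; 1× N (charge +1, acyclic) → match; 1× O (charge -1, acyclic) → no; 6× O (acyclic) → no; 4× C (acyclic) → no.
That gives 1 matching atom.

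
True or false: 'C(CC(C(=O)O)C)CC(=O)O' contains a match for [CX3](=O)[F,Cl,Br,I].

False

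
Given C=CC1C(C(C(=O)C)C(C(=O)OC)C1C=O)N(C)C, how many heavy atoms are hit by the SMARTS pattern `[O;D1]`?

3

The query [O;D1] means: aliphatic oxygen bonded to exactly one heavy atom.
Check the 19 heavy atoms by environment: 7× C (D3) → no; 3× O (D1) → match; 5× C (D1) → no; 2× C (D2) → no; 1× O (D2) → no; 1× N (D3) → no.
That gives 3 matching atoms.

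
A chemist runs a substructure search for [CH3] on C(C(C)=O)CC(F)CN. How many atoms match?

1

The query [CH3] means: aliphatic carbon with exactly three hydrogens.
Check the 9 heavy atoms by environment: 3× C (H2) → no; 1× C (H1) → no; 1× C (H0) → no; 1× O (H0) → no; 1× C (H3) → match; 1× F (H0) → no; 1× N (H2) → no.
That gives 1 matching atom.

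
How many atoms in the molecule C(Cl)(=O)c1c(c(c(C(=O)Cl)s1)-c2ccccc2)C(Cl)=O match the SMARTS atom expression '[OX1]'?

The query [OX1] means: aliphatic oxygen with one total connection — typically a carbonyl =O or an oxide.
Check the 20 heavy atoms by environment: 1× s (aromatic, X2) → no; 10× c (aromatic, X3) → no; 3× C (X3) → no; 3× O (X1) → match; 3× Cl (X1) → no.
That gives 3 matching atoms.

3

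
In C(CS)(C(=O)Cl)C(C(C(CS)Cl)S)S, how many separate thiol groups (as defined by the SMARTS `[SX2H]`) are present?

4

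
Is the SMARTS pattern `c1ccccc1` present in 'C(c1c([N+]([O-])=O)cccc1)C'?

The pattern c1ccccc1 describes six aromatic carbons in a ring — a benzene ring.
The required atom environment is present in the molecule, so the pattern matches.

Yes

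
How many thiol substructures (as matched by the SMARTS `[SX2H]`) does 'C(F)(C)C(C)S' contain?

1

[SX2H] is the SMARTS for a thiol: an aliphatic sulfur with two connections, one being H.
Exactly one fragment in the molecule meets all constraints, giving 1 match.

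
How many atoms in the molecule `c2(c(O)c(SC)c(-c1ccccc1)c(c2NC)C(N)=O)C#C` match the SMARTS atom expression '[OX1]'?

Check the 22 heavy atoms by environment: 12× c (aromatic, X3) → no; 2× N (X3) → no; 2× C (X4) → no; 1× S (X2) → no; 1× C (X3) → no; 1× O (X1) → match; 2× C (X2) → no; 1× O (X2) → no.
That gives 1 matching atom.

1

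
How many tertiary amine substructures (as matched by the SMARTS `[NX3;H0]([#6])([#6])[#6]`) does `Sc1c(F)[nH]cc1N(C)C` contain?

1

[NX3;H0]([#6])([#6])[#6] is the SMARTS for a tertiary amine: a trivalent nitrogen with no H, bonded to three carbons.
Exactly one fragment in the molecule meets all constraints, giving 1 match.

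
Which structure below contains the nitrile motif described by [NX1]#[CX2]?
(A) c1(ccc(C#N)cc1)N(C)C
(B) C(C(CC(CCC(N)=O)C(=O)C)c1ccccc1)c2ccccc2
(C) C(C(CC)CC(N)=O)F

A

[NX1]#[CX2] describes a nitrogen triple-bonded to a two-connected carbon (a nitrile).
(A) contains a nitrile (-C#N), which satisfies every atom and bond constraint.
(B) has a primary amide (-C(=O)NH2) but the nitrogen is NX3, not NX1.
(C) has a primary amide (-C(=O)NH2) but the nitrogen is NX3, not NX1.
So the answer is (A).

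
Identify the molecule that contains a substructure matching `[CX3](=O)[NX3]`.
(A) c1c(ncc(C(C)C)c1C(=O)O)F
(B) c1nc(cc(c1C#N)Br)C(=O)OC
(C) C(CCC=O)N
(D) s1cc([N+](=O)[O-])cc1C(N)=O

[CX3](=O)[NX3] describes a carbonyl carbon bonded to a trivalent nitrogen (an amide).
(A) has a carboxylic acid group (-C(=O)OH) but the carbonyl is bonded to O, not to an NX3 nitrogen.
(B) has a methyl-ester group (-C(=O)OCH3) but the carbonyl is bonded to O, not to an NX3 nitrogen.
(C) has a primary amino group (-NH2) but the -NH2 is not attached to a carbonyl carbon.
(D) contains a primary amide (-C(=O)NH2), which satisfies every atom and bond constraint.
So the answer is (D).

D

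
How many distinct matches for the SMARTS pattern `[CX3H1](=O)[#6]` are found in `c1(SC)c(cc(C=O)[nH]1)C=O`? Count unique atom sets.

2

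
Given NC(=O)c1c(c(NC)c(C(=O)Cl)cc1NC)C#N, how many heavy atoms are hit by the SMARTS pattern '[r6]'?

6

The query [r6] means: r6 matches atoms in a six-membered ring.
Check the 18 heavy atoms by environment: 6× c (aromatic, in 6-ring) → match; 5× C (acyclic) → no; 2× O (acyclic) → no; 1× Cl (acyclic) → no; 4× N (acyclic) → no.
That gives 6 matching atoms.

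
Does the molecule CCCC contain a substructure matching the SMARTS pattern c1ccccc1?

The pattern c1ccccc1 describes six aromatic carbons in a ring — a benzene ring.
The closest candidate here is a methyl group (-CH3), but no six-membered all-carbon aromatic ring is present. No other fragment satisfies the full query, so there is no match.

No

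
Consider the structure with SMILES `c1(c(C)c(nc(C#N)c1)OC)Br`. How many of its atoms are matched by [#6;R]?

Check the 12 heavy atoms by environment: 1× n (aromatic, in 6-ring) → no; 5× c (aromatic, in 6-ring) → match; 3× C (acyclic) → no; 1× N (acyclic) → no; 1× O (acyclic) → no; 1× Br (acyclic) → no.
That gives 5 matching atoms.

5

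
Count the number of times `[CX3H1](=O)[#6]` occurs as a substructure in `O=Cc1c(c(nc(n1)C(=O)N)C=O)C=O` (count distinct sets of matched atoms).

[CX3H1](=O)[#6] is the SMARTS for an aldehyde: an sp2 carbon with one H, double-bonded to O and single-bonded to carbon.
The molecule carries 3 separate instances of an aldehyde (-CHO) meeting every constraint; each maps to a distinct set of atoms, giving 3 matches.

3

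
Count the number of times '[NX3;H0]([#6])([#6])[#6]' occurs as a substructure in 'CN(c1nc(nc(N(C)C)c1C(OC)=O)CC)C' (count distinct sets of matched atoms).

[NX3;H0]([#6])([#6])[#6] is the SMARTS for a tertiary amine: a trivalent nitrogen with no H, bonded to three carbons.
The molecule carries 2 separate instances of a dimethylamino group (-N(CH3)2) meeting every constraint; each maps to a distinct set of atoms, giving 2 matches.

2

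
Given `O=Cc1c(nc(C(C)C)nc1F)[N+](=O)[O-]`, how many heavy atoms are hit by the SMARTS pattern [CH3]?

The query [CH3] means: aliphatic carbon with exactly three hydrogens.
Check the 15 heavy atoms by environment: 2× n (aromatic, H0) → no; 4× c (aromatic, H0) → no; 2× C (H1) → no; 2× O (H0) → no; 1× F (H0) → no; 2× C (H3) → match; 1× N (charge +1, H0) → no; 1× O (charge -1, H0) → no.
That gives 2 matching atoms.

2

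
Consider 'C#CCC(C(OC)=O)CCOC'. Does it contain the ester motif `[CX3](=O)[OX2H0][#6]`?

Yes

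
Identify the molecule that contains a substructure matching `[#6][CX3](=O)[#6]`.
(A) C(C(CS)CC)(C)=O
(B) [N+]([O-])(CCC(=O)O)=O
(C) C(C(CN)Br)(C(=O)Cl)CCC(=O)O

A

[#6][CX3](=O)[#6] describes a carbonyl carbon (no H) flanked by two carbons (a ketone).
(A) contains an acetyl/ketone group (-C(=O)CH3), which satisfies every atom and bond constraint.
(B) has a carboxylic acid group (-C(=O)OH) but one neighbour of the carbonyl carbon is O, not C.
(C) has a carboxylic acid group (-C(=O)OH) but one neighbour of the carbonyl carbon is O, not C.
So the answer is (A).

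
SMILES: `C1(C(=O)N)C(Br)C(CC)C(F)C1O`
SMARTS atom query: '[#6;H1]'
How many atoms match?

5

The query [#6;H1] means: any carbon bearing exactly one hydrogen.
Check the 13 heavy atoms by environment: 5× C (H1) → match; 1× O (H1) → no; 1× C (H0) → no; 1× O (H0) → no; 1× N (H2) → no; 1× Br (H0) → no; 1× C (H2) → no; 1× C (H3) → no; 1× F (H0) → no.
That gives 5 matching atoms.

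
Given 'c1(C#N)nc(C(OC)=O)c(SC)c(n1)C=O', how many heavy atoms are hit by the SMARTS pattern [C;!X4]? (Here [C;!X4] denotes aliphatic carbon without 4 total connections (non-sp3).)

3

The query [C;!X4] means: aliphatic carbon that does not have four total connections.
Check the 16 heavy atoms by environment: 2× n (aromatic, X2) → no; 4× c (aromatic, X3) → no; 1× C (X2) → match; 1× N (X1) → no; 2× C (X3) → match; 2× O (X1) → no; 1× O (X2) → no; 2× C (X4) → no; 1× S (X2) → no.
Summing the matching environments: 1 + 2 = 3 matching atoms.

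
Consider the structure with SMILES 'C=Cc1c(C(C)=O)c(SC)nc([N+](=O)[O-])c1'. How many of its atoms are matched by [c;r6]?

5

The query [c;r6] means: aromatic carbon that belongs to a six-membered ring.
Check the 16 heavy atoms by environment: 1× n (aromatic, in 6-ring) → no; 5× c (aromatic, in 6-ring) → match; 5× C (acyclic) → no; 1× N (charge +1, acyclic) → no; 1× O (charge -1, acyclic) → no; 2× O (acyclic) → no; 1× S (acyclic) → no.
That gives 5 matching atoms.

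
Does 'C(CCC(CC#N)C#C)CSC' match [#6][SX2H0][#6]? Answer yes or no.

Yes

The pattern [#6][SX2H0][#6] describes an aliphatic sulfur bridging two carbons with no H on the sulfur — a thioether.
The molecule carries a methylthio ether (-SCH3), whose atoms satisfy every constraint of the query, so the pattern matches.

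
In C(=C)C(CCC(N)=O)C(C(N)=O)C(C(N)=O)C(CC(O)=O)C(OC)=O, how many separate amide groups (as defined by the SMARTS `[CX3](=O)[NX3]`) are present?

3

[CX3](=O)[NX3] is the SMARTS for an amide: a carbonyl carbon bonded to a trivalent nitrogen.
The molecule carries 3 separate instances of a primary amide (-C(=O)NH2) meeting every constraint; each maps to a distinct set of atoms, giving 3 matches.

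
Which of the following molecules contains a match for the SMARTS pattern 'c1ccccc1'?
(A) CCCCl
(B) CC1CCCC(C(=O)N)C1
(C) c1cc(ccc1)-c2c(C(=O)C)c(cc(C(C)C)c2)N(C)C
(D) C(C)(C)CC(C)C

c1ccccc1 describes six aromatic carbons in a ring (a benzene ring).
(A) has a methyl group (-CH3) but no six-membered all-carbon aromatic ring is present.
(B) has a methyl group (-CH3) but no six-membered all-carbon aromatic ring is present.
(C) contains a phenyl ring, which satisfies every atom and bond constraint.
(D) has a methyl group (-CH3) but no six-membered all-carbon aromatic ring is present.
So the answer is (C).

C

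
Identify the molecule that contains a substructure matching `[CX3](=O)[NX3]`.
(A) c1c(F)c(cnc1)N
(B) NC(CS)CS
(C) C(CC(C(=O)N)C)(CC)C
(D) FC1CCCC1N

C

[CX3](=O)[NX3] describes a carbonyl carbon bonded to a trivalent nitrogen (an amide).
(A) has a primary amino group (-NH2) but the -NH2 is not attached to a carbonyl carbon.
(B) has a primary amino group (-NH2) but the -NH2 is not attached to a carbonyl carbon.
(C) contains a primary amide (-C(=O)NH2), which satisfies every atom and bond constraint.
(D) has a primary amino group (-NH2) but the -NH2 is not attached to a carbonyl carbon.
So the answer is (C).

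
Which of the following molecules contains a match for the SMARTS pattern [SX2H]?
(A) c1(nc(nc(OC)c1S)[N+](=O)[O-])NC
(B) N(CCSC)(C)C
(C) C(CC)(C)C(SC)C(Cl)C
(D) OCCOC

A

[SX2H] describes an aliphatic sulfur with two connections, one being H (a thiol).
(A) contains a thiol (-SH), which satisfies every atom and bond constraint.
(B) has a methylthio ether (-SCH3) but the sulfur has H0 (bonded to two carbons), not H1.
(C) has a methylthio ether (-SCH3) but the sulfur has H0 (bonded to two carbons), not H1.
(D) has a hydroxyl group (-OH) but it is an -OH, not an -SH.
So the answer is (A).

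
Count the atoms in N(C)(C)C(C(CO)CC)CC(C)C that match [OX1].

0

The query [OX1] means: aliphatic oxygen with one total connection — typically a carbonyl =O or an oxide.
Check the 13 heavy atoms by environment: 11× C (X4) → no; 1× N (X3) → no; 1× O (X2) → no.
No environment satisfies the query, so 0 matching atoms.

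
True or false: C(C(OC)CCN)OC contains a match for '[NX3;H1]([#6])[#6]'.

False

The pattern [NX3;H1]([#6])[#6] describes a trivalent nitrogen with one H, bonded to two carbons — a secondary amine.
The closest candidate here is a primary amino group (-NH2), but the nitrogen has H2 and only one carbon neighbour. No other fragment satisfies the full query, so there is no match.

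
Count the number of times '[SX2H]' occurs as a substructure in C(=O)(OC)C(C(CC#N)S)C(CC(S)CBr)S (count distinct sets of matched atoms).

3

[SX2H] is the SMARTS for a thiol: an aliphatic sulfur with two connections, one being H.
The molecule carries 3 separate instances of a thiol (-SH) meeting every constraint; each maps to a distinct set of atoms, giving 3 matches.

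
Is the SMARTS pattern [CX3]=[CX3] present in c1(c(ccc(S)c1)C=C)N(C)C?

Yes

The pattern [CX3]=[CX3] describes a non-aromatic C=C double bond between two sp2 carbons — an alkene.
The molecule carries a vinyl group (-CH=CH2), whose atoms satisfy every constraint of the query, so the pattern matches.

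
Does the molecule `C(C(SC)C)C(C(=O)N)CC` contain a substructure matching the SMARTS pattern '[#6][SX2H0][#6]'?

Yes

The pattern [#6][SX2H0][#6] describes an aliphatic sulfur bridging two carbons with no H on the sulfur — a thioether.
The molecule carries a methylthio ether (-SCH3), whose atoms satisfy every constraint of the query, so the pattern matches.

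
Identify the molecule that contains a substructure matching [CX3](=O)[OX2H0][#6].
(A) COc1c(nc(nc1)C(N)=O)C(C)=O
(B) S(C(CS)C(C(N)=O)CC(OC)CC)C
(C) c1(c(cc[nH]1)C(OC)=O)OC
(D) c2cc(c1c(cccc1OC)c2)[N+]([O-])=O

C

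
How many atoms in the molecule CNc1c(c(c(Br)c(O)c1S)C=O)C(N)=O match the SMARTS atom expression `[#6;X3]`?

8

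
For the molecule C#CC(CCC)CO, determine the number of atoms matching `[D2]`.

Check the 8 heavy atoms by environment: 4× C (D2) → match; 1× C (D3) → no; 2× C (D1) → no; 1× O (D1) → no.
That gives 4 matching atoms.

4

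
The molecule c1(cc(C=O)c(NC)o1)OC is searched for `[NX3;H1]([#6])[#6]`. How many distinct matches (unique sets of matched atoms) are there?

[NX3;H1]([#6])[#6] is the SMARTS for a secondary amine: a trivalent nitrogen with one H, bonded to two carbons.
Exactly one fragment in the molecule meets all constraints, giving 1 match.

1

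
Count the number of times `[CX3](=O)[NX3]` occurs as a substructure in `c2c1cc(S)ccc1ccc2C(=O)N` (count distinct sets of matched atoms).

1

[CX3](=O)[NX3] is the SMARTS for an amide: a carbonyl carbon bonded to a trivalent nitrogen.
Exactly one fragment in the molecule meets all constraints, giving 1 match.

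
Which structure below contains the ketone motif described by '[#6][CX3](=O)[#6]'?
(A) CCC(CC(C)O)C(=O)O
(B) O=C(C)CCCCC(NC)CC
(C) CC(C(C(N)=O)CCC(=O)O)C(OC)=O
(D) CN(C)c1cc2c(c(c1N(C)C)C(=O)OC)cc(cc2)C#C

B

[#6][CX3](=O)[#6] describes a carbonyl carbon (no H) flanked by two carbons (a ketone).
(A) has a carboxylic acid group (-C(=O)OH) but one neighbour of the carbonyl carbon is O, not C.
(B) contains an acetyl/ketone group (-C(=O)CH3), which satisfies every atom and bond constraint.
(C) has a methyl-ester group (-C(=O)OCH3) but one neighbour of the carbonyl carbon is O, not C.
(D) has a methyl-ester group (-C(=O)OCH3) but one neighbour of the carbonyl carbon is O, not C.
So the answer is (B).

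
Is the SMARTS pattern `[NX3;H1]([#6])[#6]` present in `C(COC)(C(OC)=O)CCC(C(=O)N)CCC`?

The pattern [NX3;H1]([#6])[#6] describes a trivalent nitrogen with one H, bonded to two carbons — a secondary amine.
The closest candidate here is a primary amide (-C(=O)NH2), but the -C(=O)NH2 nitrogen has H2, not H1. No other fragment satisfies the full query, so there is no match.

No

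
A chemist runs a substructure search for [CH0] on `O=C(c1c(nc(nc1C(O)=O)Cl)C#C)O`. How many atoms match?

3

The query [CH0] means: aliphatic carbon with no attached hydrogen.
Check the 15 heavy atoms by environment: 2× n (aromatic, H0) → no; 4× c (aromatic, H0) → no; 3× C (H0) → match; 2× O (H0) → no; 2× O (H1) → no; 1× C (H1) → no; 1× Cl (H0) → no.
That gives 3 matching atoms.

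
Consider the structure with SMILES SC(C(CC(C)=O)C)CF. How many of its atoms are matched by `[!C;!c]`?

The query [!C;!c] means: neither aliphatic nor aromatic carbon — same as [!#6].
Check the 10 heavy atoms by environment: 7× C → no; 1× S → match; 1× F → match; 1× O → match.
Summing the matching environments: 1 + 1 + 1 = 3 matching atoms.

3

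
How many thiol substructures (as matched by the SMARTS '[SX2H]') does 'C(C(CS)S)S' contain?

[SX2H] is the SMARTS for a thiol: an aliphatic sulfur with two connections, one being H.
The molecule carries 3 separate instances of a thiol (-SH) meeting every constraint; each maps to a distinct set of atoms, giving 3 matches.

3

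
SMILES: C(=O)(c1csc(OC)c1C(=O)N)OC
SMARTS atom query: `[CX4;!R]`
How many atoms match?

2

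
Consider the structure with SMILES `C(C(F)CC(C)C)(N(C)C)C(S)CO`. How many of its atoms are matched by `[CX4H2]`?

2

The query [CX4H2] means: sp3 carbon (X4) with exactly two hydrogens.
Check the 14 heavy atoms by environment: 2× C (H2, X4) → match; 4× C (H1, X4) → no; 1× S (H1, X2) → no; 1× O (H1, X2) → no; 4× C (H3, X4) → no; 1× N (H0, X3) → no; 1× F (H0, X1) → no.
That gives 2 matching atoms.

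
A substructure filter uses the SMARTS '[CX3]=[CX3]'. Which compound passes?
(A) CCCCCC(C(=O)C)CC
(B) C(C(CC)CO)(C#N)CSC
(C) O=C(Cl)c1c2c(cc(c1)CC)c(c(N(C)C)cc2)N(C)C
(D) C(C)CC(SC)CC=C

D

[CX3]=[CX3] describes a non-aromatic C=C double bond between two sp2 carbons (an alkene).
(A) has an ethyl group (-CH2CH3) but its C-C bond is a single bond between CX4 carbons, not CX3=CX3.
(B) has an ethyl group (-CH2CH3) but its C-C bond is a single bond between CX4 carbons, not CX3=CX3.
(C) has an ethyl group (-CH2CH3) but its C-C bond is a single bond between CX4 carbons, not CX3=CX3.
(D) contains a vinyl group (-CH=CH2), which satisfies every atom and bond constraint.
So the answer is (D).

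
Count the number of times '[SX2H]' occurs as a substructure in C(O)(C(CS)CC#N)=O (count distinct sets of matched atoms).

1

[SX2H] is the SMARTS for a thiol: an aliphatic sulfur with two connections, one being H.
Exactly one fragment in the molecule meets all constraints, giving 1 match.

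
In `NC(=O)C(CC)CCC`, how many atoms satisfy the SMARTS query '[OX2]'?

0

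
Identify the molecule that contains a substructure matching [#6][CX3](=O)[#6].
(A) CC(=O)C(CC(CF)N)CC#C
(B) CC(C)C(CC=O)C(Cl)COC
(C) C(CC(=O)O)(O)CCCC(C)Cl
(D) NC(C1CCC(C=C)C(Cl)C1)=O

[#6][CX3](=O)[#6] describes a carbonyl carbon (no H) flanked by two carbons (a ketone).
(A) contains an acetyl/ketone group (-C(=O)CH3), which satisfies every atom and bond constraint.
(B) has an aldehyde (-CHO) but the carbonyl carbon has H1, so it is not flanked by two carbons.
(C) has a carboxylic acid group (-C(=O)OH) but one neighbour of the carbonyl carbon is O, not C.
(D) has a primary amide (-C(=O)NH2) but one neighbour of the carbonyl carbon is N, not C.
So the answer is (A).

A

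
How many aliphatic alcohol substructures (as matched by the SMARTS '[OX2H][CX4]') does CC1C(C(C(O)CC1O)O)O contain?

[OX2H][CX4] is the SMARTS for an aliphatic alcohol: a hydroxyl oxygen bound to an sp3 (X4) carbon.
The molecule carries 4 separate instances of a hydroxyl group (-OH) meeting every constraint; each maps to a distinct set of atoms, giving 4 matches.

4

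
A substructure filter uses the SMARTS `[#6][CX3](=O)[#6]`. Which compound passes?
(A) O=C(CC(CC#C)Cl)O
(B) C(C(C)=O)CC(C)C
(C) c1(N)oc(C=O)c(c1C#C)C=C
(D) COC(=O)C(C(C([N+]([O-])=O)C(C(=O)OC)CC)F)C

B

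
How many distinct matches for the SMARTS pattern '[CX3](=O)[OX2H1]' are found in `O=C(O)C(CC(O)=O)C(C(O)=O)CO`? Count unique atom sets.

[CX3](=O)[OX2H1] is the SMARTS for a carboxylic acid: an sp2 carbon double-bonded to O and single-bonded to an -OH oxygen.
The molecule carries 3 separate instances of a carboxylic acid group (-C(=O)OH) meeting every constraint; each maps to a distinct set of atoms, giving 3 matches.

3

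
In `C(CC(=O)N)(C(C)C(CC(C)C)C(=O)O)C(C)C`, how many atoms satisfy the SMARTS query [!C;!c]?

4

Check the 18 heavy atoms by environment: 14× C → no; 3× O → match; 1× N → match.
Summing the matching environments: 3 + 1 = 4 matching atoms.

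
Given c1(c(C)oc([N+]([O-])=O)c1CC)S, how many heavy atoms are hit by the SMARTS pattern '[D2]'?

2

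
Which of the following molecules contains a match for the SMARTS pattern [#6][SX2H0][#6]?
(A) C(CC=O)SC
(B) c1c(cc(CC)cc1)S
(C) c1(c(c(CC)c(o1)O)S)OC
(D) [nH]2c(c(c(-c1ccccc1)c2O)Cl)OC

[#6][SX2H0][#6] describes an aliphatic sulfur bridging two carbons with no H on the sulfur (a thioether).
(A) contains a methylthio ether (-SCH3), which satisfies every atom and bond constraint.
(B) has a thiol (-SH) but the sulfur has H1, not H0 bridging two carbons.
(C) has a methoxy ether (-OCH3) but the bridging atom is O, not S.
(D) has a methoxy ether (-OCH3) but the bridging atom is O, not S.
So the answer is (A).

A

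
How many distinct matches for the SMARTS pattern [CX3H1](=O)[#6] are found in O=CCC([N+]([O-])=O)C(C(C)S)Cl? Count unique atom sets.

1

[CX3H1](=O)[#6] is the SMARTS for an aldehyde: an sp2 carbon with one H, double-bonded to O and single-bonded to carbon.
Exactly one fragment in the molecule meets all constraints, giving 1 match.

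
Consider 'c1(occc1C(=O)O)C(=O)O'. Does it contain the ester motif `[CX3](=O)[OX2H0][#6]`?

The pattern [CX3](=O)[OX2H0][#6] describes a carbonyl carbon bonded to an oxygen that is itself bonded to carbon (no H on that O) — an ester.
The closest candidate here is a carboxylic acid group (-C(=O)OH), but the singly-bonded O carries H (OX2H1, not H0). No other fragment satisfies the full query, so there is no match.

No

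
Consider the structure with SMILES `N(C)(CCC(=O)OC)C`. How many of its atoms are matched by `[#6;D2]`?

2

The query [#6;D2] means: any carbon bonded to exactly two heavy atoms.
Check the 9 heavy atoms by environment: 2× C (D2) → match; 1× C (D3) → no; 1× O (D1) → no; 1× O (D2) → no; 3× C (D1) → no; 1× N (D3) → no.
That gives 2 matching atoms.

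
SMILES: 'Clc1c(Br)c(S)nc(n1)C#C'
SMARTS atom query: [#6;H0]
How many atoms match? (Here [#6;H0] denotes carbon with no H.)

Check the 11 heavy atoms by environment: 2× n (aromatic, H0) → no; 4× c (aromatic, H0) → match; 1× C (H0) → match; 1× C (H1) → no; 1× Br (H0) → no; 1× Cl (H0) → no; 1× S (H1) → no.
Summing the matching environments: 4 + 1 = 5 matching atoms.

5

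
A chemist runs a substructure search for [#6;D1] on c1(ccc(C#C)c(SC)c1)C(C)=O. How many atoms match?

The query [#6;D1] means: carbon bonded to exactly one heavy atom.
Check the 13 heavy atoms by environment: 3× c (aromatic, D3) → no; 3× c (aromatic, D2) → no; 1× S (D2) → no; 3× C (D1) → match; 1× C (D3) → no; 1× O (D1) → no; 1× C (D2) → no.
That gives 3 matching atoms.

3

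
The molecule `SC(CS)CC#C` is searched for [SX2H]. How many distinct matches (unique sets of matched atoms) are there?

[SX2H] is the SMARTS for a thiol: an aliphatic sulfur with two connections, one being H.
The molecule carries 2 separate instances of a thiol (-SH) meeting every constraint; each maps to a distinct set of atoms, giving 2 matches.

2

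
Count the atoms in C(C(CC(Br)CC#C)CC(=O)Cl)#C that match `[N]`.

The query [N] means: uppercase N matches aliphatic (non-aromatic) nitrogen only.
Check the 13 heavy atoms by environment: 10× C → no; 1× Br → no; 1× O → no; 1× Cl → no.
No environment satisfies the query, so 0 matching atoms.

0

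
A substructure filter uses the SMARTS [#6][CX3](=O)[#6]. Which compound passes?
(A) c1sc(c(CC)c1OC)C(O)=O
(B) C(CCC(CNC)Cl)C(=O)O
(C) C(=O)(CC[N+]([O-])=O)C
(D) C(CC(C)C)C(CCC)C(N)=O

[#6][CX3](=O)[#6] describes a carbonyl carbon (no H) flanked by two carbons (a ketone).
(A) has a carboxylic acid group (-C(=O)OH) but one neighbour of the carbonyl carbon is O, not C.
(B) has a carboxylic acid group (-C(=O)OH) but one neighbour of the carbonyl carbon is O, not C.
(C) contains an acetyl/ketone group (-C(=O)CH3), which satisfies every atom and bond constraint.
(D) has a primary amide (-C(=O)NH2) but one neighbour of the carbonyl carbon is N, not C.
So the answer is (C).

C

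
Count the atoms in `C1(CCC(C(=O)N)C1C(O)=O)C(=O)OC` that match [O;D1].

4

The query [O;D1] means: aliphatic oxygen bonded to exactly one heavy atom.
Check the 15 heavy atoms by environment: 6× C (D3) → no; 2× C (D2) → no; 4× O (D1) → match; 1× N (D1) → no; 1× O (D2) → no; 1× C (D1) → no.
That gives 4 matching atoms.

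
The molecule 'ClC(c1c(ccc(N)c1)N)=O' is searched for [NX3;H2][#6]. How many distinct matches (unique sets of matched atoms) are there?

[NX3;H2][#6] is the SMARTS for a primary amine: a trivalent nitrogen with two H attached to carbon.
The molecule carries 2 separate instances of a primary amino group (-NH2) meeting every constraint; each maps to a distinct set of atoms, giving 2 matches.

2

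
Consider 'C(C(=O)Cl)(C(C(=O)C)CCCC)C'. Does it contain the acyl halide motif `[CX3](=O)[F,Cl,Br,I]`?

Yes

The pattern [CX3](=O)[F,Cl,Br,I] describes a carbonyl carbon bonded to a halogen — an acyl halide.
The molecule carries an acyl chloride (-C(=O)Cl), whose atoms satisfy every constraint of the query, so the pattern matches.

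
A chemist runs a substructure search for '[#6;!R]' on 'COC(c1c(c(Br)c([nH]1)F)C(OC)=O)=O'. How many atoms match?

4

Check the 15 heavy atoms by environment: 1× n (aromatic, in 5-ring) → no; 4× c (aromatic, in 5-ring) → no; 4× C (acyclic) → match; 4× O (acyclic) → no; 1× F (acyclic) → no; 1× Br (acyclic) → no.
That gives 4 matching atoms.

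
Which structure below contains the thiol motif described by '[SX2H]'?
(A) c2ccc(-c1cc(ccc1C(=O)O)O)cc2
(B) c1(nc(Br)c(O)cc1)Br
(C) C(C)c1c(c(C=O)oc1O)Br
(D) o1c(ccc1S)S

[SX2H] describes an aliphatic sulfur with two connections, one being H (a thiol).
(A) has a hydroxyl group (-OH) but it is an -OH, not an -SH.
(B) has a hydroxyl group (-OH) but it is an -OH, not an -SH.
(C) has a hydroxyl group (-OH) but it is an -OH, not an -SH.
(D) contains a thiol (-SH), which satisfies every atom and bond constraint.
So the answer is (D).

D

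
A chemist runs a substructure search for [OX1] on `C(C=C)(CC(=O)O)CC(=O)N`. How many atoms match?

The query [OX1] means: aliphatic oxygen with one total connection — typically a carbonyl =O or an oxide.
Check the 11 heavy atoms by environment: 3× C (X4) → no; 4× C (X3) → no; 2× O (X1) → match; 1× N (X3) → no; 1× O (X2) → no.
That gives 2 matching atoms.

2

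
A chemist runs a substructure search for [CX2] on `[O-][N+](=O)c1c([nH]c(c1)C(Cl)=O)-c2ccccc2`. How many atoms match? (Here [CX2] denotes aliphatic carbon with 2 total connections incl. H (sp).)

The query [CX2] means: C with X2: aliphatic carbon with exactly 2 total connections.
Check the 17 heavy atoms by environment: 1× n (aromatic, X3) → no; 10× c (aromatic, X3) → no; 1× N (charge +1, X3) → no; 1× O (charge -1, X1) → no; 2× O (X1) → no; 1× C (X3) → no; 1× Cl (X1) → no.
No environment satisfies the query, so 0 matching atoms.

0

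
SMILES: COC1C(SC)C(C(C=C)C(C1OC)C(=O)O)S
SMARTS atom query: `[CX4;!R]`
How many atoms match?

Check the 18 heavy atoms by environment: 6× C (X4, in 6-ring) → no; 3× O (X2, acyclic) → no; 3× C (X4, acyclic) → match; 2× S (X2, acyclic) → no; 3× C (X3, acyclic) → no; 1× O (X1, acyclic) → no.
That gives 3 matching atoms.

3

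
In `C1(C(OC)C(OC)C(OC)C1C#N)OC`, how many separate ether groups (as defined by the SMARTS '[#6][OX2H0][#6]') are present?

4

[#6][OX2H0][#6] is the SMARTS for an ether: an aliphatic oxygen bridging two carbons with no H on the oxygen.
The molecule carries 4 separate instances of a methoxy ether (-OCH3) meeting every constraint; each maps to a distinct set of atoms, giving 4 matches.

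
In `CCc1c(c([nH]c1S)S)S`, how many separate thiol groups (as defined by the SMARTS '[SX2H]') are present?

3

[SX2H] is the SMARTS for a thiol: an aliphatic sulfur with two connections, one being H.
The molecule carries 3 separate instances of a thiol (-SH) meeting every constraint; each maps to a distinct set of atoms, giving 3 matches.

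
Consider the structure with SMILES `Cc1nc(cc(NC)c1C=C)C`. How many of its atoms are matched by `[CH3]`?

3

Check the 12 heavy atoms by environment: 1× n (aromatic, H0) → no; 4× c (aromatic, H0) → no; 1× c (aromatic, H1) → no; 1× C (H1) → no; 1× C (H2) → no; 3× C (H3) → match; 1× N (H1) → no.
That gives 3 matching atoms.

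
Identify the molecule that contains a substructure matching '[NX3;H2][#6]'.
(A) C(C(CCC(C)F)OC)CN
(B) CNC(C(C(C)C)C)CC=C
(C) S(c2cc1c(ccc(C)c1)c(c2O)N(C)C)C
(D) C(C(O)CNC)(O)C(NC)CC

A

[NX3;H2][#6] describes a trivalent nitrogen with two H attached to carbon (a primary amine).
(A) contains a primary amino group (-NH2), which satisfies every atom and bond constraint.
(B) has an N-methylamino group (-NHCH3) but the nitrogen bears two carbons and only one H (H1), not H2.
(C) has a dimethylamino group (-N(CH3)2) but the nitrogen has H0, not H2.
(D) has an N-methylamino group (-NHCH3) but the nitrogen bears two carbons and only one H (H1), not H2.
So the answer is (A).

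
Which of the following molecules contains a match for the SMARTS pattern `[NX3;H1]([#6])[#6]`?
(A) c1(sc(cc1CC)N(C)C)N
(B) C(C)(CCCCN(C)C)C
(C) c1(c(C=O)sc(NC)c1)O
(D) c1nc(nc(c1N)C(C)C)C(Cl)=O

C

[NX3;H1]([#6])[#6] describes a trivalent nitrogen with one H, bonded to two carbons (a secondary amine).
(A) has a dimethylamino group (-N(CH3)2) but the nitrogen has H0, not H1.
(B) has a dimethylamino group (-N(CH3)2) but the nitrogen has H0, not H1.
(C) contains an N-methylamino group (-NHCH3), which satisfies every atom and bond constraint.
(D) has a primary amino group (-NH2) but the nitrogen has H2 and only one carbon neighbour.
So the answer is (C).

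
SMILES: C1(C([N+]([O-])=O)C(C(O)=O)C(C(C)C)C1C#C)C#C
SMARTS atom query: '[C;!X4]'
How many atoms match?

5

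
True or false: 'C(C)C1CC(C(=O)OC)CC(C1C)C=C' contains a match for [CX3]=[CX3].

True

The pattern [CX3]=[CX3] describes a non-aromatic C=C double bond between two sp2 carbons — an alkene.
The molecule carries a vinyl group (-CH=CH2), whose atoms satisfy every constraint of the query, so the pattern matches.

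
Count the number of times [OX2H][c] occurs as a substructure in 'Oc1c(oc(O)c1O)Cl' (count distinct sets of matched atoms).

[OX2H][c] is the SMARTS for a phenol: a hydroxyl oxygen attached to an aromatic carbon.
The molecule carries 3 separate instances of a hydroxyl group (-OH) meeting every constraint; each maps to a distinct set of atoms, giving 3 matches.

3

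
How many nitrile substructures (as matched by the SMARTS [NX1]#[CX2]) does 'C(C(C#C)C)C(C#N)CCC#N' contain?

2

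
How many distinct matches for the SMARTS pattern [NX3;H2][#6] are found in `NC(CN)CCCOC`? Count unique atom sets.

[NX3;H2][#6] is the SMARTS for a primary amine: a trivalent nitrogen with two H attached to carbon.
The molecule carries 2 separate instances of a primary amino group (-NH2) meeting every constraint; each maps to a distinct set of atoms, giving 2 matches.

2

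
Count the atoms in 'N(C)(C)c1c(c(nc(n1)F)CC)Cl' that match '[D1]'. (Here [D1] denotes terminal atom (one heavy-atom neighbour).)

5

The query [D1] means: atom with exactly one heavy-atom neighbour (degree 1).
Check the 13 heavy atoms by environment: 2× n (aromatic, D2) → no; 4× c (aromatic, D3) → no; 1× Cl (D1) → match; 1× N (D3) → no; 3× C (D1) → match; 1× C (D2) → no; 1× F (D1) → match.
Summing the matching environments: 1 + 3 + 1 = 5 matching atoms.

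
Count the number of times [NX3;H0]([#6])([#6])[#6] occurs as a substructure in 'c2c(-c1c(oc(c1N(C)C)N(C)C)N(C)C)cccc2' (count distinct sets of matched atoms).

[NX3;H0]([#6])([#6])[#6] is the SMARTS for a tertiary amine: a trivalent nitrogen with no H, bonded to three carbons.
The molecule carries 3 separate instances of a dimethylamino group (-N(CH3)2) meeting every constraint; each maps to a distinct set of atoms, giving 3 matches.

3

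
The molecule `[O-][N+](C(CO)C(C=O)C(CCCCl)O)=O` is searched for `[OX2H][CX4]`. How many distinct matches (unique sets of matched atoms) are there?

2

[OX2H][CX4] is the SMARTS for an aliphatic alcohol: a hydroxyl oxygen bound to an sp3 (X4) carbon.
The molecule carries 2 separate instances of a hydroxyl group (-OH) meeting every constraint; each maps to a distinct set of atoms, giving 2 matches.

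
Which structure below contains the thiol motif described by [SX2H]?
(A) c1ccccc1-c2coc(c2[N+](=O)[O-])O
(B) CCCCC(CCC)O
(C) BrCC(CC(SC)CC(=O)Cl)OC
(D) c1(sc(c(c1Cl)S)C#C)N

D

[SX2H] describes an aliphatic sulfur with two connections, one being H (a thiol).
(A) has a hydroxyl group (-OH) but it is an -OH, not an -SH.
(B) has a hydroxyl group (-OH) but it is an -OH, not an -SH.
(C) has a methylthio ether (-SCH3) but the sulfur has H0 (bonded to two carbons), not H1.
(D) contains a thiol (-SH), which satisfies every atom and bond constraint.
So the answer is (D).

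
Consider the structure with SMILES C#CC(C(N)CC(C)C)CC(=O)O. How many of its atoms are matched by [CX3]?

1

The query [CX3] means: C with X3: aliphatic carbon with exactly 3 total connections.
Check the 13 heavy atoms by environment: 7× C (X4) → no; 2× C (X2) → no; 1× N (X3) → no; 1× C (X3) → match; 1× O (X1) → no; 1× O (X2) → no.
That gives 1 matching atom.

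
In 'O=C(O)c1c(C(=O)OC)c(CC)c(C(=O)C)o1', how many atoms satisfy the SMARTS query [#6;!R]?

7

The query [#6;!R] means: carbon not in any ring.
Check the 17 heavy atoms by environment: 1× o (aromatic, in 5-ring) → no; 4× c (aromatic, in 5-ring) → no; 7× C (acyclic) → match; 5× O (acyclic) → no.
That gives 7 matching atoms.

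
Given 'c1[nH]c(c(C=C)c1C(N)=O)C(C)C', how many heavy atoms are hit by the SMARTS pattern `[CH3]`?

2

The query [CH3] means: aliphatic carbon with exactly three hydrogens.
Check the 13 heavy atoms by environment: 1× n (aromatic, H1) → no; 1× c (aromatic, H1) → no; 3× c (aromatic, H0) → no; 2× C (H1) → no; 2× C (H3) → match; 1× C (H0) → no; 1× O (H0) → no; 1× N (H2) → no; 1× C (H2) → no.
That gives 2 matching atoms.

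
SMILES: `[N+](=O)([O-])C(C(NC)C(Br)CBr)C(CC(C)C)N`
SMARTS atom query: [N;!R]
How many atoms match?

3

The query [N;!R] means: aliphatic nitrogen not in a ring.
Check the 17 heavy atoms by environment: 10× C (acyclic) → no; 2× N (acyclic) → match; 1× N (charge +1, acyclic) → match; 1× O (charge -1, acyclic) → no; 1× O (acyclic) → no; 2× Br (acyclic) → no.
Summing the matching environments: 2 + 1 = 3 matching atoms.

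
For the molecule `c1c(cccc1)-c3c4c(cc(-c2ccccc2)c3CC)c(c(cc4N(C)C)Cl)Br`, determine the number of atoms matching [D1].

5

The query [D1] means: atom with exactly one heavy-atom neighbour (degree 1).
Check the 29 heavy atoms by environment: 10× c (aromatic, D3) → no; 12× c (aromatic, D2) → no; 1× C (D2) → no; 3× C (D1) → match; 1× N (D3) → no; 1× Cl (D1) → match; 1× Br (D1) → match.
Summing the matching environments: 3 + 1 + 1 = 5 matching atoms.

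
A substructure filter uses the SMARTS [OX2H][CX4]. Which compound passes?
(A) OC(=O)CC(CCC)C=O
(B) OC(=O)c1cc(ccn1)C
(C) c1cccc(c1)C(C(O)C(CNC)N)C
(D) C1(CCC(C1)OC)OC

C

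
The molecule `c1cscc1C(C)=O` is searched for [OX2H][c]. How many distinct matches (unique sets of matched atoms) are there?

[OX2H][c] is the SMARTS for a phenol: a hydroxyl oxygen attached to an aromatic carbon.
No fragment in the molecule satisfies every constraint, giving 0 matches.

0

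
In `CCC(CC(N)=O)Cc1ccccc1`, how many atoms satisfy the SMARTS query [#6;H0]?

The query [#6;H0] means: any carbon with no attached hydrogen.
Check the 14 heavy atoms by environment: 3× C (H2) → no; 1× C (H1) → no; 1× c (aromatic, H0) → match; 5× c (aromatic, H1) → no; 1× C (H0) → match; 1× O (H0) → no; 1× N (H2) → no; 1× C (H3) → no.
Summing the matching environments: 1 + 1 = 2 matching atoms.

2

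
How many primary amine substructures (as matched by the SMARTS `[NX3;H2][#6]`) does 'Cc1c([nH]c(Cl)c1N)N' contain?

2

[NX3;H2][#6] is the SMARTS for a primary amine: a trivalent nitrogen with two H attached to carbon.
The molecule carries 2 separate instances of a primary amino group (-NH2) meeting every constraint; each maps to a distinct set of atoms, giving 2 matches.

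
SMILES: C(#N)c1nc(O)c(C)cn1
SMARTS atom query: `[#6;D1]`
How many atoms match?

1

The query [#6;D1] means: carbon bonded to exactly one heavy atom.
Check the 10 heavy atoms by environment: 2× n (aromatic, D2) → no; 3× c (aromatic, D3) → no; 1× c (aromatic, D2) → no; 1× O (D1) → no; 1× C (D1) → match; 1× C (D2) → no; 1× N (D1) → no.
That gives 1 matching atom.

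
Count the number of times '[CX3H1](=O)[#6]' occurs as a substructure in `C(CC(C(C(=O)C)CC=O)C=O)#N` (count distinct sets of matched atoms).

2

[CX3H1](=O)[#6] is the SMARTS for an aldehyde: an sp2 carbon with one H, double-bonded to O and single-bonded to carbon.
The molecule carries 2 separate instances of an aldehyde (-CHO) meeting every constraint; each maps to a distinct set of atoms, giving 2 matches.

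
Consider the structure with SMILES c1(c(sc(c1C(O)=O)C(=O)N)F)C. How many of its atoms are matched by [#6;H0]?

The query [#6;H0] means: any carbon with no attached hydrogen.
Check the 13 heavy atoms by environment: 1× s (aromatic, H0) → no; 4× c (aromatic, H0) → match; 1× C (H3) → no; 1× F (H0) → no; 2× C (H0) → match; 2× O (H0) → no; 1× N (H2) → no; 1× O (H1) → no.
Summing the matching environments: 4 + 2 = 6 matching atoms.

6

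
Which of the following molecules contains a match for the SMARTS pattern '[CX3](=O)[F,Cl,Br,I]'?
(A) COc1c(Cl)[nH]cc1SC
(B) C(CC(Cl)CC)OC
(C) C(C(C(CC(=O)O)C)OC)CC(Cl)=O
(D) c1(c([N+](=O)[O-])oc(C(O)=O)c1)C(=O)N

C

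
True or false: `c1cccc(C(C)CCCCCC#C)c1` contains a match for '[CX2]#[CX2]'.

The pattern [CX2]#[CX2] describes a carbon-carbon triple bond — an alkyne.
The molecule carries an ethynyl group (-C#CH), whose atoms satisfy every constraint of the query, so the pattern matches.

True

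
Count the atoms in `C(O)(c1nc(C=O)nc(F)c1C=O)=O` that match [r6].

6

The query [r6] means: r6 matches atoms in a six-membered ring.
Check the 14 heavy atoms by environment: 2× n (aromatic, in 6-ring) → match; 4× c (aromatic, in 6-ring) → match; 3× C (acyclic) → no; 4× O (acyclic) → no; 1× F (acyclic) → no.
Summing the matching environments: 2 + 4 = 6 matching atoms.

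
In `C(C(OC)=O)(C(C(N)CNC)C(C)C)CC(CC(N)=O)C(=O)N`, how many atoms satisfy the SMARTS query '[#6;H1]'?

5

Check the 23 heavy atoms by environment: 3× C (H2) → no; 5× C (H1) → match; 3× C (H0) → no; 4× O (H0) → no; 4× C (H3) → no; 3× N (H2) → no; 1× N (H1) → no.
That gives 5 matching atoms.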